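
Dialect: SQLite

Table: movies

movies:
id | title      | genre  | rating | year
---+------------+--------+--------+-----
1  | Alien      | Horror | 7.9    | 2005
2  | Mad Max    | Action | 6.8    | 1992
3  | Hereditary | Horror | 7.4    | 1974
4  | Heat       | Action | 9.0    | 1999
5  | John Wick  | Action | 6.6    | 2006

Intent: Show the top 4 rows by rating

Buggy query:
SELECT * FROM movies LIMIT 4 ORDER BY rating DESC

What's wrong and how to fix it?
Bug: ORDER BY cannot follow LIMIT; LIMIT is the final clause

Fix: Sort with ORDER BY, then apply LIMIT

Corrected query:
SELECT * FROM movies ORDER BY rating DESC LIMIT 4

Result:
id | title      | genre  | rating | year
---+------------+--------+--------+-----
4  | Heat       | Action | 9      | 1999
1  | Alien      | Horror | 7.9    | 2005
3  | Hereditary | Horror | 7.4    | 1974
2  | Mad Max    | Action | 6.8    | 1992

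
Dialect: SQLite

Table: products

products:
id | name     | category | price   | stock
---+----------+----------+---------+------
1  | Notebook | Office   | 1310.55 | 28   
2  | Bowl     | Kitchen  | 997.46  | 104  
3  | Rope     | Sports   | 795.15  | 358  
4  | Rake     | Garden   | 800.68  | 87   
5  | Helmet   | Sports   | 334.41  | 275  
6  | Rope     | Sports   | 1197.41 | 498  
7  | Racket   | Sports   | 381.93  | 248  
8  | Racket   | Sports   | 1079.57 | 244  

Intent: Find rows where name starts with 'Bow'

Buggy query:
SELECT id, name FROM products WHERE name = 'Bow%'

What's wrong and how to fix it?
Bug: Wildcards only work with LIKE; '=' treats '%' as a literal character

Fix: Replace '=' with LIKE so 'Bow%' is treated as a pattern

Corrected query:
SELECT id, name FROM products WHERE name LIKE 'Bow%'

Result:
id | name
---+-----
2  | Bowl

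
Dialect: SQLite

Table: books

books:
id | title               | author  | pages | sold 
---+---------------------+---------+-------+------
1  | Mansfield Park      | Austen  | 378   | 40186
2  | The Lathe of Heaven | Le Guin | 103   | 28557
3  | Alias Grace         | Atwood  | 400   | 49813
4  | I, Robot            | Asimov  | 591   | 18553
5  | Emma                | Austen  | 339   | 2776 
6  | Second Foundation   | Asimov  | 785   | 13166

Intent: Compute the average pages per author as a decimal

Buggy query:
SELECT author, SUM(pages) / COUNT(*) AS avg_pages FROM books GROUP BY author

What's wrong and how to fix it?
Bug: SUM(pages) and COUNT(*) are both integers; the division truncates the fractional part

Fix: Multiply by 1.0 (or CAST to REAL) to force floating-point division

Corrected query:
SELECT author, SUM(pages) * 1.0 / COUNT(*) AS avg_pages FROM books GROUP BY author

Result:
author  | avg_pages
--------+----------
Asimov  | 688      
Atwood  | 400      
Austen  | 358.5    
Le Guin | 103      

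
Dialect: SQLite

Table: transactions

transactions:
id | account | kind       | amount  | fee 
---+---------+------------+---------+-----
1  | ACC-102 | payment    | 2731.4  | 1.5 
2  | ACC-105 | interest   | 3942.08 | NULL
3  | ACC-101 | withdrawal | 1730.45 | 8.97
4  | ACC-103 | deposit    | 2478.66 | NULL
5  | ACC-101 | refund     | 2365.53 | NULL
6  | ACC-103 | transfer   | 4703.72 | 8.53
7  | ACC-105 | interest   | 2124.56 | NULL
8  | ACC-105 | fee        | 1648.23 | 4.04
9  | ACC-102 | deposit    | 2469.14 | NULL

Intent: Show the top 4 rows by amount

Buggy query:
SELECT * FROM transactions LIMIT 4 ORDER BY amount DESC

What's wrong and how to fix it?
Bug: LIMIT must come after ORDER BY

Fix: Sort with ORDER BY, then apply LIMIT

Corrected query:
SELECT * FROM transactions ORDER BY amount DESC LIMIT 4

Result:
id | account | kind     | amount  | fee 
---+---------+----------+---------+-----
6  | ACC-103 | transfer | 4703.72 | 8.53
2  | ACC-105 | interest | 3942.08 | NULL
1  | ACC-102 | payment  | 2731.4  | 1.5 
4  | ACC-103 | deposit  | 2478.66 | NULL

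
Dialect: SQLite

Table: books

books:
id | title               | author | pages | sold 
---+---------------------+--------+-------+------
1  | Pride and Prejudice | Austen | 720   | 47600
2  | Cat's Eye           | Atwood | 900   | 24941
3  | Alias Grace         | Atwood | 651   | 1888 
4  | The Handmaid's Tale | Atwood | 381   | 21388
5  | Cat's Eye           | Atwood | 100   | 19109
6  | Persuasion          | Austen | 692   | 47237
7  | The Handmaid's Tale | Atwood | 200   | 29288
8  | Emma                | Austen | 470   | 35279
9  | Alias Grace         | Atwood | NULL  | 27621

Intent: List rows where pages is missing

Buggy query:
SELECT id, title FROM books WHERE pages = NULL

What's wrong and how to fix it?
Bug: Comparing to NULL with '=' never matches; NULL = NULL is unknown, not true

Fix: Use IS NULL to test for NULL

Corrected query:
SELECT id, title FROM books WHERE pages IS NULL

Result:
id | title      
---+------------
9  | Alias Grace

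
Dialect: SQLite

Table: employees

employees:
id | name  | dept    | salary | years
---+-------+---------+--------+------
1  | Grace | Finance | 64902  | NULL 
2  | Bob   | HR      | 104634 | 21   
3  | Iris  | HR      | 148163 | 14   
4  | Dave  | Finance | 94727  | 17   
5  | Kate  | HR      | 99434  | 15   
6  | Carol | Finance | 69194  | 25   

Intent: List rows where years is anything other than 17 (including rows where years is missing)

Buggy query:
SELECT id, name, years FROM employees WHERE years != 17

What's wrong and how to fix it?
Bug: 'years != 17' is unknown when years is NULL, so NULL rows are silently excluded

Fix: Handle NULL separately with IS NULL alongside the inequality

Corrected query:
SELECT id, name, years FROM employees WHERE years != 17 OR years IS NULL

Result:
id | name  | years
---+-------+------
1  | Grace | NULL 
2  | Bob   | 21   
3  | Iris  | 14   
5  | Kate  | 15   
6  | Carol | 25   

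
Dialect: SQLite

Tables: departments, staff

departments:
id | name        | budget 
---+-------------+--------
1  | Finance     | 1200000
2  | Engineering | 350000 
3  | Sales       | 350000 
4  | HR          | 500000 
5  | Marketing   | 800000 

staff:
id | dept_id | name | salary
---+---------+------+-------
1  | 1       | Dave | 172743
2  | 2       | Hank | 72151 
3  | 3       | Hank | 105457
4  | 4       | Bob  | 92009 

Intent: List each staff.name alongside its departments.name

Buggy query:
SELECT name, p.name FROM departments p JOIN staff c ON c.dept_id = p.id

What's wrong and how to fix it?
Bug: 'name' exists in both joined tables, so the database can't tell which one is meant

Fix: Prefix ambiguous columns with the table alias

Corrected query:
SELECT c.name, p.name FROM departments p JOIN staff c ON c.dept_id = p.id

Result:
name | name       
-----+------------
Dave | Finance    
Hank | Engineering
Hank | Sales      
Bob  | HR         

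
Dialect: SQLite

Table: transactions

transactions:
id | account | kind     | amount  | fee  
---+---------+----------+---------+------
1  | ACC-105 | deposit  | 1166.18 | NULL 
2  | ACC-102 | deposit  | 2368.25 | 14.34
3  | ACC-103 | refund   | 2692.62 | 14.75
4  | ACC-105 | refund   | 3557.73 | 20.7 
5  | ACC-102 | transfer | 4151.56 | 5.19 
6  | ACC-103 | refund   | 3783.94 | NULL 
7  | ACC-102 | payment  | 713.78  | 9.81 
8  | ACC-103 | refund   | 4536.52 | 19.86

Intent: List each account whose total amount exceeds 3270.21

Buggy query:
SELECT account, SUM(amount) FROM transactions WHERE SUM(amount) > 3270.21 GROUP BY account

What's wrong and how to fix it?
Bug: WHERE runs before GROUP BY, so aggregates aren't available there

Fix: Use HAVING (which filters groups after aggregation) instead of WHERE

Corrected query:
SELECT account, SUM(amount) FROM transactions GROUP BY account HAVING SUM(amount) > 3270.21

Result:
account | SUM(amount)
--------+------------
ACC-102 | 7233.59    
ACC-103 | 11013.08   
ACC-105 | 4723.91    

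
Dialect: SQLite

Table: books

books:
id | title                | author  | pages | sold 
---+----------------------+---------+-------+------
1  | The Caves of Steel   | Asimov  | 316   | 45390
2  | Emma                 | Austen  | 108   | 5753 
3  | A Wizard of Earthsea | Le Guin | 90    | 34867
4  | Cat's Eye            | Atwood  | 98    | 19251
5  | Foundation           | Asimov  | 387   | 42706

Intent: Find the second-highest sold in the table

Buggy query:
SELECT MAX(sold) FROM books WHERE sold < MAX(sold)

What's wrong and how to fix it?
Bug: MAX(sold) on the right of the comparison is an aggregate-in-WHERE error

Fix: Put the inner MAX in a scalar subquery

Corrected query:
SELECT MAX(sold) FROM books WHERE sold < (SELECT MAX(sold) FROM books)

Result:
MAX(sold)
---------
42706    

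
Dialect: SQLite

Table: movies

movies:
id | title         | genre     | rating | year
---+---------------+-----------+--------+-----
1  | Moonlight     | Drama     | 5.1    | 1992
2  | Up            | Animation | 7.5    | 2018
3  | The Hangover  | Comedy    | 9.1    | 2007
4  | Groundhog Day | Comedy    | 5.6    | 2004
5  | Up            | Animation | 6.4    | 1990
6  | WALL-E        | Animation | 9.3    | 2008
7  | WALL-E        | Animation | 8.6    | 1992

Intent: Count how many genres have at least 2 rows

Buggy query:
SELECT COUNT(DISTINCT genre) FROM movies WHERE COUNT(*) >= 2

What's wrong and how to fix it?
Bug: COUNT(*) cannot appear in WHERE; the per-group count doesn't exist yet

Fix: Use a subquery that GROUPs and filters with HAVING, then count its rows

Corrected query:
SELECT COUNT(*) FROM (SELECT genre FROM movies GROUP BY genre HAVING COUNT(*) >= 2)

Result:
COUNT(*)
--------
2       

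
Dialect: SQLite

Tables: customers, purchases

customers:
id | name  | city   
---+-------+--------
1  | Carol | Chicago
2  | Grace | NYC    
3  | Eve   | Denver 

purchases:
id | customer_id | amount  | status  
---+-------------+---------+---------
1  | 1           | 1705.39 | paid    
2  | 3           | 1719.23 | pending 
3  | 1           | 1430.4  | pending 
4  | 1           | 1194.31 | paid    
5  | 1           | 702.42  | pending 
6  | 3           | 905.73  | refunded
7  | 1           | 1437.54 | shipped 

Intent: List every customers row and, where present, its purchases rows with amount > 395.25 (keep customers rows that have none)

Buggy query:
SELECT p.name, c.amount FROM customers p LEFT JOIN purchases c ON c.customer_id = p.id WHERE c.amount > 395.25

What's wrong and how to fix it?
Bug: Filtering c.amount in WHERE discards the NULL rows produced by LEFT JOIN, turning it into an inner join

Fix: Put 'c.amount > 395.25' in the JOIN's ON clause instead of WHERE

Corrected query:
SELECT p.name, c.amount FROM customers p LEFT JOIN purchases c ON c.customer_id = p.id AND c.amount > 395.25

Result:
name  | amount 
------+--------
Carol | 702.42 
Carol | 1194.31
Carol | 1430.4 
Carol | 1437.54
Carol | 1705.39
Grace | NULL   
Eve   | 905.73 
Eve   | 1719.23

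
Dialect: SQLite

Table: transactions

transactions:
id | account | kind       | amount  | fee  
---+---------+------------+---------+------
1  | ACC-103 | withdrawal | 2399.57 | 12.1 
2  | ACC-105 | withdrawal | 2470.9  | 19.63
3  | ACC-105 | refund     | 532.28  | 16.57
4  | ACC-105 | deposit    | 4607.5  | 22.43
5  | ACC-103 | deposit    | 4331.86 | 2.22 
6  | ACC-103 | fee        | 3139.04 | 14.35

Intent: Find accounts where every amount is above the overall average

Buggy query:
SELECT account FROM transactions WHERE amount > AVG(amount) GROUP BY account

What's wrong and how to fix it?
Bug: AVG() is an aggregate; it can't sit directly in WHERE

Fix: Compute the overall average in a scalar subquery and compare each group's MIN against it in HAVING

Corrected query:
SELECT account FROM transactions GROUP BY account HAVING MIN(amount) > (SELECT AVG(amount) FROM transactions)

Result:
(no rows)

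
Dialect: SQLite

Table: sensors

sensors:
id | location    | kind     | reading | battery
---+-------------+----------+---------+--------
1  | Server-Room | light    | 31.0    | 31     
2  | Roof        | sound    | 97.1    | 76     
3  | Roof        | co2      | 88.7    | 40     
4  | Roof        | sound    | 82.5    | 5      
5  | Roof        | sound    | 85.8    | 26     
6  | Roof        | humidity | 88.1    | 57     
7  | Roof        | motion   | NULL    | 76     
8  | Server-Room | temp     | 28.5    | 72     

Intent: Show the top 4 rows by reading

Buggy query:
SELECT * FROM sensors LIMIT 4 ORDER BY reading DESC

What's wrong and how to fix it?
Bug: ORDER BY cannot follow LIMIT; LIMIT is the final clause

Fix: Sort with ORDER BY, then apply LIMIT

Corrected query:
SELECT * FROM sensors ORDER BY reading DESC LIMIT 4

Result:
id | location | kind     | reading | battery
---+----------+----------+---------+--------
2  | Roof     | sound    | 97.1    | 76     
3  | Roof     | co2      | 88.7    | 40     
6  | Roof     | humidity | 88.1    | 57     
5  | Roof     | sound    | 85.8    | 26     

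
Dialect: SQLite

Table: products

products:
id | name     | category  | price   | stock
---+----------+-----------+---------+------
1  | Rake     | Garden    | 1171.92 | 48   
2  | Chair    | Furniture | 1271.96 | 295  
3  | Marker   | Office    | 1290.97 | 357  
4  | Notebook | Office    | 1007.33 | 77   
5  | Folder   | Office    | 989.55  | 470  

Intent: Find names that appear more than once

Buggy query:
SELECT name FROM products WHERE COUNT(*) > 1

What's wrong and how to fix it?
Bug: WHERE can't reference COUNT(*); aggregates are computed after WHERE

Fix: GROUP BY name, then filter groups with HAVING COUNT(*) > 1

Corrected query:
SELECT name FROM products GROUP BY name HAVING COUNT(*) > 1

Result:
(no rows)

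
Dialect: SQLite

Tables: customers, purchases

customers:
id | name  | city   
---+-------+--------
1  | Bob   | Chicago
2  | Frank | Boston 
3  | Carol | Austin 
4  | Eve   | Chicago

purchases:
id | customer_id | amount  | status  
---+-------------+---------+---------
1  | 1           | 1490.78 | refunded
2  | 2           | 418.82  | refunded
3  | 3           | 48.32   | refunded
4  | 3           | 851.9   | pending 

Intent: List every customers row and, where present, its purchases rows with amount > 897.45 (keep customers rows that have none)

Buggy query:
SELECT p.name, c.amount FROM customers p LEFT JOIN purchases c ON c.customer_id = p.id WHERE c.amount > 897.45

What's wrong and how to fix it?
Bug: A WHERE condition on the right-hand table after LEFT JOIN drops unmatched parents

Fix: Move the right-table condition into the ON clause so unmatched parents are kept

Corrected query:
SELECT p.name, c.amount FROM customers p LEFT JOIN purchases c ON c.customer_id = p.id AND c.amount > 897.45

Result:
name  | amount 
------+--------
Bob   | 1490.78
Frank | NULL   
Carol | NULL   
Eve   | NULL   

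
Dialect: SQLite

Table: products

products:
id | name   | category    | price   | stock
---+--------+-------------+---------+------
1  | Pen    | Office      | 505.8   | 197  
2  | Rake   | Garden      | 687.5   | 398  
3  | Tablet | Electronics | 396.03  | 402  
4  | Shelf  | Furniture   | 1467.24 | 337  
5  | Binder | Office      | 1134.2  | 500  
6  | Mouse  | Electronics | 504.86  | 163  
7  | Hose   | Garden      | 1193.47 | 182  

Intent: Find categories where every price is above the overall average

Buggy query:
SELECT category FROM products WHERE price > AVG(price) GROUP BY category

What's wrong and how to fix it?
Bug: WHERE evaluates per row before aggregation, so AVG() is unavailable

Fix: Use a subquery for AVG and a HAVING MIN(...) filter so the condition holds for every row in the group

Corrected query:
SELECT category FROM products GROUP BY category HAVING MIN(price) > (SELECT AVG(price) FROM products)

Result:
category 
---------
Furniture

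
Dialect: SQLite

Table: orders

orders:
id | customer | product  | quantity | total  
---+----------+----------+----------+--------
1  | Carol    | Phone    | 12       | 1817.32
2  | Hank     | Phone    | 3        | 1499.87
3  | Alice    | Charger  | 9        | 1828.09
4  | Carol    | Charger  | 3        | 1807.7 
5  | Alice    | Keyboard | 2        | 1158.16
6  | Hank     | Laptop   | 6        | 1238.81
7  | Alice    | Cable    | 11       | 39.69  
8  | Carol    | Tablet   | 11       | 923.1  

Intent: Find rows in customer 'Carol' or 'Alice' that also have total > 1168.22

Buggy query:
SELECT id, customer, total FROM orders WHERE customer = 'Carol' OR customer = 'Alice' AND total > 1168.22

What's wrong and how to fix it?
Bug: Without parentheses, AND is evaluated before OR, so the total filter only applies to the 'Alice' branch

Fix: Group the OR with parentheses (or use IN), then AND the threshold

Corrected query:
SELECT id, customer, total FROM orders WHERE (customer = 'Carol' OR customer = 'Alice') AND total > 1168.22

Result:
id | customer | total  
---+----------+--------
1  | Carol    | 1817.32
3  | Alice    | 1828.09
4  | Carol    | 1807.7 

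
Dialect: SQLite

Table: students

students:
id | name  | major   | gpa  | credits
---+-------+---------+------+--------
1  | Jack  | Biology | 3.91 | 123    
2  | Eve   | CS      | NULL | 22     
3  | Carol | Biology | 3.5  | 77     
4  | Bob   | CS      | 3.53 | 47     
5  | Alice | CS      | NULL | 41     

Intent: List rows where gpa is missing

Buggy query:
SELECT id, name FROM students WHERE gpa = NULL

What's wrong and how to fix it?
Bug: Comparing to NULL with '=' never matches; NULL = NULL is unknown, not true

Fix: Use IS NULL to test for NULL

Corrected query:
SELECT id, name FROM students WHERE gpa IS NULL

Result:
id | name 
---+------
2  | Eve  
5  | Alice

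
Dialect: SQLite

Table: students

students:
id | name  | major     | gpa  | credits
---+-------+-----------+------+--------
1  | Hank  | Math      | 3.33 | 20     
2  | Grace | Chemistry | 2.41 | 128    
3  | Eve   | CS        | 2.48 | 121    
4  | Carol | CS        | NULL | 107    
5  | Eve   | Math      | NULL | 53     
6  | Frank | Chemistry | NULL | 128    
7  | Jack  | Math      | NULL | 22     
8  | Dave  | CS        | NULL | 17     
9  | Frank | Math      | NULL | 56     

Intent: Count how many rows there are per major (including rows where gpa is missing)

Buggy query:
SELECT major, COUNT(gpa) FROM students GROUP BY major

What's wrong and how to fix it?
Bug: COUNT(gpa) skips NULLs, so groups with missing gpa are undercounted

Fix: Replace COUNT(gpa) with COUNT(*)

Corrected query:
SELECT major, COUNT(*) FROM students GROUP BY major

Result:
major     | COUNT(*)
----------+---------
CS        | 3       
Chemistry | 2       
Math      | 4       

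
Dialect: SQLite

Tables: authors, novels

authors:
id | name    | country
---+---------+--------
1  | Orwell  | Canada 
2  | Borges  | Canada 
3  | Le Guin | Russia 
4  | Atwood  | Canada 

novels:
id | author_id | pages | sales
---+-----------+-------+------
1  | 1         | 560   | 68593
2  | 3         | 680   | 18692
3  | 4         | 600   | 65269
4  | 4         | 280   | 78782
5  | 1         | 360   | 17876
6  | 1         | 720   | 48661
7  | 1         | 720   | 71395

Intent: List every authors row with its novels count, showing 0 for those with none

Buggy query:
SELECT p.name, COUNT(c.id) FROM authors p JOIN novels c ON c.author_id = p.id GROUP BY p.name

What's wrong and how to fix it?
Bug: INNER JOIN drops authors rows that have no matching novels rows

Fix: Use LEFT JOIN so parents without children still appear (COUNT(c.id) gives 0)

Corrected query:
SELECT p.name, COUNT(c.id) FROM authors p LEFT JOIN novels c ON c.author_id = p.id GROUP BY p.name

Result:
name    | COUNT(c.id)
--------+------------
Atwood  | 2          
Borges  | 0          
Le Guin | 1          
Orwell  | 4          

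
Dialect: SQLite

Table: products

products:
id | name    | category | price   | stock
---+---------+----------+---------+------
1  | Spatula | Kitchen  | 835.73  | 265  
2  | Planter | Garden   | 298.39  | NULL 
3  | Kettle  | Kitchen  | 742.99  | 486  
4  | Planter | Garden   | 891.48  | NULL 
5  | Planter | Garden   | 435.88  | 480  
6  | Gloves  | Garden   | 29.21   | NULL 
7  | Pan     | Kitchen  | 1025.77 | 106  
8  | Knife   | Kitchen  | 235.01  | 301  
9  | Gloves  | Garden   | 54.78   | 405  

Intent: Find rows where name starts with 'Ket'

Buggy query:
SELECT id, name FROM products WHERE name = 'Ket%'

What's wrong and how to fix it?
Bug: '=' compares the literal string including the % character; pattern matching needs LIKE

Fix: Replace '=' with LIKE so 'Ket%' is treated as a pattern

Corrected query:
SELECT id, name FROM products WHERE name LIKE 'Ket%'

Result:
id | name  
---+-------
3  | Kettle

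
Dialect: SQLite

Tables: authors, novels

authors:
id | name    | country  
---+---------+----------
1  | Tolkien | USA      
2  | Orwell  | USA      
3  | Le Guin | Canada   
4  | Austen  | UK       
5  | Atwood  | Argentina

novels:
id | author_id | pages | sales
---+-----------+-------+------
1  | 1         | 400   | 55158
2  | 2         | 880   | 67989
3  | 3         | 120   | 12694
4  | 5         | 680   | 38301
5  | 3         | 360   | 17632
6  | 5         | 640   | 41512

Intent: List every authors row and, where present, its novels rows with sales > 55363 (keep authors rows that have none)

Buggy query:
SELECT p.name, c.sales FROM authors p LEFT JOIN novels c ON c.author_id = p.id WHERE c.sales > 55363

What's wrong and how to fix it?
Bug: A WHERE condition on the right-hand table after LEFT JOIN drops unmatched parents

Fix: Put 'c.sales > 55363' in the JOIN's ON clause instead of WHERE

Corrected query:
SELECT p.name, c.sales FROM authors p LEFT JOIN novels c ON c.author_id = p.id AND c.sales > 55363

Result:
name    | sales
--------+------
Tolkien | NULL 
Orwell  | 67989
Le Guin | NULL 
Austen  | NULL 
Atwood  | NULL 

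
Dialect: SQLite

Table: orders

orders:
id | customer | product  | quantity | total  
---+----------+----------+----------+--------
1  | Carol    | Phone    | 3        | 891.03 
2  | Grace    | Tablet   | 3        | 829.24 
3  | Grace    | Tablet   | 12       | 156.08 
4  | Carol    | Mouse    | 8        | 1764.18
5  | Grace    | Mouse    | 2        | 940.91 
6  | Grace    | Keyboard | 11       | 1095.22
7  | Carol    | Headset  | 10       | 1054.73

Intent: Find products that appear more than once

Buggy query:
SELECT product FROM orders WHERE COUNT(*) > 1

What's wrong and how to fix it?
Bug: COUNT(*) is an aggregate and cannot be used in WHERE

Fix: GROUP BY product, then filter groups with HAVING COUNT(*) > 1

Corrected query:
SELECT product FROM orders GROUP BY product HAVING COUNT(*) > 1

Result:
product
-------
Mouse  
Tablet 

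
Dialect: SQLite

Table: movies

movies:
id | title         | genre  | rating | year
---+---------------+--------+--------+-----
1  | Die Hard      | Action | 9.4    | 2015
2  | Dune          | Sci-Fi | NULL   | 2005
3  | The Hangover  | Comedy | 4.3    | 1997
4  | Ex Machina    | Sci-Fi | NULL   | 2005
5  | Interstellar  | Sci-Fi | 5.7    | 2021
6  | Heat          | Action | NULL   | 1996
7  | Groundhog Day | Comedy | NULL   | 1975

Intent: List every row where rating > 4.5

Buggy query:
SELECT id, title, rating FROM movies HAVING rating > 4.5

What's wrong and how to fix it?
Bug: This is a non-aggregate query (no GROUP BY, no aggregates), so in SQLite the HAVING clause is invalid here; a row-level condition belongs in WHERE

Fix: Use WHERE for row-level filtering

Corrected query:
SELECT id, title, rating FROM movies WHERE rating > 4.5

Result:
id | title        | rating
---+--------------+-------
1  | Die Hard     | 9.4   
5  | Interstellar | 5.7   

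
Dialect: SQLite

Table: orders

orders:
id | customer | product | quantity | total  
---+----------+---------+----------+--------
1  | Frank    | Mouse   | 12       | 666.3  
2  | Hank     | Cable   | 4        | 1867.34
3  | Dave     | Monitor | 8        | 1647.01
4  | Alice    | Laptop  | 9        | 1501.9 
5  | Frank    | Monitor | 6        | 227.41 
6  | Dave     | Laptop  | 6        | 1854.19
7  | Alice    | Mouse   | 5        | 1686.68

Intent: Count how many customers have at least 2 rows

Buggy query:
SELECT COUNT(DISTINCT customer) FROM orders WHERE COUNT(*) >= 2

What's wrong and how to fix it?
Bug: WHERE filters individual rows, not groups, so a group-level COUNT is invalid there

Fix: Use a subquery that GROUPs and filters with HAVING, then count its rows

Corrected query:
SELECT COUNT(*) FROM (SELECT customer FROM orders GROUP BY customer HAVING COUNT(*) >= 2)

Result:
COUNT(*)
--------
3       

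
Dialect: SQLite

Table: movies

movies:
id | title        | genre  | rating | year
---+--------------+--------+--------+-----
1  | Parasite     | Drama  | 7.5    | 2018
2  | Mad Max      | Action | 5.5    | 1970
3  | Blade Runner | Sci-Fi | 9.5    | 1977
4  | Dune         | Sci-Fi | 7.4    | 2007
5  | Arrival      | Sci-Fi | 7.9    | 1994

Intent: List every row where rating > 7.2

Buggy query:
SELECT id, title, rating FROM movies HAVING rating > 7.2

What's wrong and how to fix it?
Bug: This is a non-aggregate query (no GROUP BY, no aggregates), so in SQLite the HAVING clause is invalid here; a row-level condition belongs in WHERE

Fix: Replace HAVING with WHERE since the condition applies to individual rows

Corrected query:
SELECT id, title, rating FROM movies WHERE rating > 7.2

Result:
id | title        | rating
---+--------------+-------
1  | Parasite     | 7.5   
3  | Blade Runner | 9.5   
4  | Dune         | 7.4   
5  | Arrival      | 7.9   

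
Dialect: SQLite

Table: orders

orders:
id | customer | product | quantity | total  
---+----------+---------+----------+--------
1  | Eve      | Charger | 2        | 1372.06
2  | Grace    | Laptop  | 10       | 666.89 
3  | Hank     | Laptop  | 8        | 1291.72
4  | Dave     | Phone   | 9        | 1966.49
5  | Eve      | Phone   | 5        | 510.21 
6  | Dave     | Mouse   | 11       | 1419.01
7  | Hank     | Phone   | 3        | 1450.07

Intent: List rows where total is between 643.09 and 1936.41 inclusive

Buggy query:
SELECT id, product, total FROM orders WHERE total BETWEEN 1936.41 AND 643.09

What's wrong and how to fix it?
Bug: The bounds are reversed; BETWEEN a AND b requires a <= b to match anything

Fix: Write BETWEEN 643.09 AND 1936.41

Corrected query:
SELECT id, product, total FROM orders WHERE total BETWEEN 643.09 AND 1936.41

Result:
id | product | total  
---+---------+--------
1  | Charger | 1372.06
2  | Laptop  | 666.89 
3  | Laptop  | 1291.72
6  | Mouse   | 1419.01
7  | Phone   | 1450.07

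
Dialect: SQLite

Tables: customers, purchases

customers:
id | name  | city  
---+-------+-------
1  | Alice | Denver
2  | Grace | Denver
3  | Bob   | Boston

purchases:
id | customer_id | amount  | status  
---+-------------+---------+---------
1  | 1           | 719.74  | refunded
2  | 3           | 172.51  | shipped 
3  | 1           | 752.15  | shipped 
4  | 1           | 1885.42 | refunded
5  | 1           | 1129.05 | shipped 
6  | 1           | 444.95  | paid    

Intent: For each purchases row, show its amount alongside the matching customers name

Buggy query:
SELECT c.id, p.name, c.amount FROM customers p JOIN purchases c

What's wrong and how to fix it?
Bug: JOIN with no ON clause produces a cartesian product; every purchases row pairs with every customers row

Fix: Add ON c.customer_id = p.id to the JOIN

Corrected query:
SELECT c.id, p.name, c.amount FROM customers p JOIN purchases c ON c.customer_id = p.id

Result:
id | name  | amount 
---+-------+--------
1  | Alice | 719.74 
2  | Bob   | 172.51 
3  | Alice | 752.15 
4  | Alice | 1885.42
5  | Alice | 1129.05
6  | Alice | 444.95 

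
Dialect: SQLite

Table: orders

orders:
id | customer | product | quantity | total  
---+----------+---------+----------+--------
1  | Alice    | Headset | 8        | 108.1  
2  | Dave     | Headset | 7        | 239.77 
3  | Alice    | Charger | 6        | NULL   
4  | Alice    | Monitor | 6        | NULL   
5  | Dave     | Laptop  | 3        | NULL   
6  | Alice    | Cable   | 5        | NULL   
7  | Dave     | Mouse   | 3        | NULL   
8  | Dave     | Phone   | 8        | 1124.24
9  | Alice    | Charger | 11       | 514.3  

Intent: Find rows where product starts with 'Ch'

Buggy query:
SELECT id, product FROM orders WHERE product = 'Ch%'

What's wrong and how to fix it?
Bug: '=' compares the literal string including the % character; pattern matching needs LIKE

Fix: Replace '=' with LIKE so 'Ch%' is treated as a pattern

Corrected query:
SELECT id, product FROM orders WHERE product LIKE 'Ch%'

Result:
id | product
---+--------
3  | Charger
9  | Charger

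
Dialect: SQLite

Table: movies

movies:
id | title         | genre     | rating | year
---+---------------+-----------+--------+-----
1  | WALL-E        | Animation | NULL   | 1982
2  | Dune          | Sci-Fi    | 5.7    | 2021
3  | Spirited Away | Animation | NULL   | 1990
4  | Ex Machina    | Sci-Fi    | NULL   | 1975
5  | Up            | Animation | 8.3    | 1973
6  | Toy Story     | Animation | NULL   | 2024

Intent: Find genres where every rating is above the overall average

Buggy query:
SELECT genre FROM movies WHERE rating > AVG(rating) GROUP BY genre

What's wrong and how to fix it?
Bug: AVG() is an aggregate; it can't sit directly in WHERE

Fix: Use a subquery for AVG and a HAVING MIN(...) filter so the condition holds for every row in the group

Corrected query:
SELECT genre FROM movies GROUP BY genre HAVING MIN(rating) > (SELECT AVG(rating) FROM movies)

Result:
genre    
---------
Animation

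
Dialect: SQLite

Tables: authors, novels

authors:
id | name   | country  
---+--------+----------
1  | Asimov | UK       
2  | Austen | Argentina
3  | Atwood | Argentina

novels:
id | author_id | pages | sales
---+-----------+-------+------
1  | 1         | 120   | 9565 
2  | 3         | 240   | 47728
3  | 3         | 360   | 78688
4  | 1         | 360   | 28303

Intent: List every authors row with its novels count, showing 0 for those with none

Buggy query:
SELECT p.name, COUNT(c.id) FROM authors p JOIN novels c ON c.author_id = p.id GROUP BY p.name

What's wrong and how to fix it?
Bug: INNER JOIN drops authors rows that have no matching novels rows

Fix: Switch to LEFT JOIN to retain unmatched parent rows

Corrected query:
SELECT p.name, COUNT(c.id) FROM authors p LEFT JOIN novels c ON c.author_id = p.id GROUP BY p.name

Result:
name   | COUNT(c.id)
-------+------------
Asimov | 2          
Atwood | 2          
Austen | 0          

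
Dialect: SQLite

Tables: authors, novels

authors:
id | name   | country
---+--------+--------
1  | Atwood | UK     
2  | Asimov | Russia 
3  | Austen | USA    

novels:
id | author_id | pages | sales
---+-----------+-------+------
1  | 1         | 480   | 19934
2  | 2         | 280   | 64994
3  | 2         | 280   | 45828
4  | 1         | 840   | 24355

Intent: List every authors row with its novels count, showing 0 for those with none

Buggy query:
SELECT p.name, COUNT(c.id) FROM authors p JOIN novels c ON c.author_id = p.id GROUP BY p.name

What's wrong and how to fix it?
Bug: INNER JOIN drops authors rows that have no matching novels rows

Fix: Use LEFT JOIN so parents without children still appear (COUNT(c.id) gives 0)

Corrected query:
SELECT p.name, COUNT(c.id) FROM authors p LEFT JOIN novels c ON c.author_id = p.id GROUP BY p.name

Result:
name   | COUNT(c.id)
-------+------------
Asimov | 2          
Atwood | 2          
Austen | 0          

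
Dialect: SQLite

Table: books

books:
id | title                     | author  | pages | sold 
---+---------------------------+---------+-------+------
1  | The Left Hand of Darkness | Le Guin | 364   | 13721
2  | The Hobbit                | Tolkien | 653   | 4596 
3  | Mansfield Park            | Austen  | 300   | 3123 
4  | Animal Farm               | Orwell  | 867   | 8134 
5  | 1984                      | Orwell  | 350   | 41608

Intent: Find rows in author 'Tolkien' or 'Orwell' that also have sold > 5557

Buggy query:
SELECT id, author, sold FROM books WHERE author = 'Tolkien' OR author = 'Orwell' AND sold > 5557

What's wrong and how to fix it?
Bug: Without parentheses, AND is evaluated before OR, so the sold filter only applies to the 'Orwell' branch

Fix: Group the OR with parentheses (or use IN), then AND the threshold

Corrected query:
SELECT id, author, sold FROM books WHERE (author = 'Tolkien' OR author = 'Orwell') AND sold > 5557

Result:
id | author | sold 
---+--------+------
4  | Orwell | 8134 
5  | Orwell | 41608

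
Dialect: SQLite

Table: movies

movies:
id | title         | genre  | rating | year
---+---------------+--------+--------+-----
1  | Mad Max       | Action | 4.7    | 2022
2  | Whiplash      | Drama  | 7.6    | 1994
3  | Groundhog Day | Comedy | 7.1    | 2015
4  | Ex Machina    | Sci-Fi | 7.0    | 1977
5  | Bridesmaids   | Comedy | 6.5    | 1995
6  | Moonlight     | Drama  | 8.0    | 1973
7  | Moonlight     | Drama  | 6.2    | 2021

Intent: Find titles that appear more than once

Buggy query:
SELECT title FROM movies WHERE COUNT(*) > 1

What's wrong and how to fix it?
Bug: WHERE can't reference COUNT(*); aggregates are computed after WHERE

Fix: Group first, then use HAVING for the count condition

Corrected query:
SELECT title FROM movies GROUP BY title HAVING COUNT(*) > 1

Result:
title    
---------
Moonlight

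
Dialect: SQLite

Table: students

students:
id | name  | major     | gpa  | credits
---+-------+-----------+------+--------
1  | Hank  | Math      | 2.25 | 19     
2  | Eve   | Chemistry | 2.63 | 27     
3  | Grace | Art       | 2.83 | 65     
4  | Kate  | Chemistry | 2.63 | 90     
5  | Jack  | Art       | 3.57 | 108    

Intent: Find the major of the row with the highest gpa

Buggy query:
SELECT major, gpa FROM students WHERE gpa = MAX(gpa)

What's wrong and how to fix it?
Bug: WHERE is evaluated per row; an aggregate over the whole table isn't defined there

Fix: Wrap MAX in a scalar subquery so WHERE compares against a single value

Corrected query:
SELECT major, gpa FROM students WHERE gpa = (SELECT MAX(gpa) FROM students)

Result:
major | gpa 
------+-----
Art   | 3.57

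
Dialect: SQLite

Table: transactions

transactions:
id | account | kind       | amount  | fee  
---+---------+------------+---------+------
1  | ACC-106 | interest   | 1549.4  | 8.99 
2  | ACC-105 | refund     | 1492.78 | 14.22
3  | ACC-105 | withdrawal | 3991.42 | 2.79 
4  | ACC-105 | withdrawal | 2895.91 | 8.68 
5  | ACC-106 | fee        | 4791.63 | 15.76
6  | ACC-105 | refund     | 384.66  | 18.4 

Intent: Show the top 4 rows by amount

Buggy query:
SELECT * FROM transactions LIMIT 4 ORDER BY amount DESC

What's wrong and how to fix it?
Bug: ORDER BY cannot follow LIMIT; LIMIT is the final clause

Fix: Swap the clauses: ORDER BY first, then LIMIT

Corrected query:
SELECT * FROM transactions ORDER BY amount DESC LIMIT 4

Result:
id | account | kind       | amount  | fee  
---+---------+------------+---------+------
5  | ACC-106 | fee        | 4791.63 | 15.76
3  | ACC-105 | withdrawal | 3991.42 | 2.79 
4  | ACC-105 | withdrawal | 2895.91 | 8.68 
1  | ACC-106 | interest   | 1549.4  | 8.99 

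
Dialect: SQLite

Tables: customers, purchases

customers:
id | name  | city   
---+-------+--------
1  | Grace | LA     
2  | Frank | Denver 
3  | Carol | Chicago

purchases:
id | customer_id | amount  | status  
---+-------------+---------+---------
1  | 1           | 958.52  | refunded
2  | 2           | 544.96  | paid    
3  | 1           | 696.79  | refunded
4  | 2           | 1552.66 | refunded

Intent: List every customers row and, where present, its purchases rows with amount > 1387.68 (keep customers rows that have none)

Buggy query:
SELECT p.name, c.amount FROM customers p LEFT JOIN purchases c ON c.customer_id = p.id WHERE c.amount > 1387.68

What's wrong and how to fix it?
Bug: A WHERE condition on the right-hand table after LEFT JOIN drops unmatched parents

Fix: Move the right-table condition into the ON clause so unmatched parents are kept

Corrected query:
SELECT p.name, c.amount FROM customers p LEFT JOIN purchases c ON c.customer_id = p.id AND c.amount > 1387.68

Result:
name  | amount 
------+--------
Grace | NULL   
Frank | 1552.66
Carol | NULL   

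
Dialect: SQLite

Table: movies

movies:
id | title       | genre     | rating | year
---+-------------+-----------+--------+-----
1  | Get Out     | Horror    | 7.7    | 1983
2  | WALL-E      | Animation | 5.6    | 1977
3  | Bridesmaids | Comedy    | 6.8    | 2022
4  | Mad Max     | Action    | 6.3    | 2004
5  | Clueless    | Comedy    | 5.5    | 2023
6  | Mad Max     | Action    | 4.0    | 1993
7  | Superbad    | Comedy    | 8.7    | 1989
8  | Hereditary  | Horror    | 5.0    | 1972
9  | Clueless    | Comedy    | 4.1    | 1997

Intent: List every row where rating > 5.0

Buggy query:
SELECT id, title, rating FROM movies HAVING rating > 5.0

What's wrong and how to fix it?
Bug: This is a non-aggregate query (no GROUP BY, no aggregates), so in SQLite the HAVING clause is invalid here; a row-level condition belongs in WHERE

Fix: Replace HAVING with WHERE since the condition applies to individual rows

Corrected query:
SELECT id, title, rating FROM movies WHERE rating > 5.0

Result:
id | title       | rating
---+-------------+-------
1  | Get Out     | 7.7   
2  | WALL-E      | 5.6   
3  | Bridesmaids | 6.8   
4  | Mad Max     | 6.3   
5  | Clueless    | 5.5   
7  | Superbad    | 8.7   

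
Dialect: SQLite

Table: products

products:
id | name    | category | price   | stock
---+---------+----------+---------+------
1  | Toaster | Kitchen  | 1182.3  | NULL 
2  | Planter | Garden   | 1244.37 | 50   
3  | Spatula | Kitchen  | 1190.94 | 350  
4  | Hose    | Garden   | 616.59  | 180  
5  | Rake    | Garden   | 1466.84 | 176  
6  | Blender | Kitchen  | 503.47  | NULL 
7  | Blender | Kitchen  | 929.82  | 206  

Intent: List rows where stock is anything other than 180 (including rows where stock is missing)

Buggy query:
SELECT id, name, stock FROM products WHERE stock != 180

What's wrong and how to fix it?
Bug: Inequality against NULL is unknown, not true; rows with NULL are dropped

Fix: Handle NULL separately with IS NULL alongside the inequality

Corrected query:
SELECT id, name, stock FROM products WHERE stock != 180 OR stock IS NULL

Result:
id | name    | stock
---+---------+------
1  | Toaster | NULL 
2  | Planter | 50   
3  | Spatula | 350  
5  | Rake    | 176  
6  | Blender | NULL 
7  | Blender | 206  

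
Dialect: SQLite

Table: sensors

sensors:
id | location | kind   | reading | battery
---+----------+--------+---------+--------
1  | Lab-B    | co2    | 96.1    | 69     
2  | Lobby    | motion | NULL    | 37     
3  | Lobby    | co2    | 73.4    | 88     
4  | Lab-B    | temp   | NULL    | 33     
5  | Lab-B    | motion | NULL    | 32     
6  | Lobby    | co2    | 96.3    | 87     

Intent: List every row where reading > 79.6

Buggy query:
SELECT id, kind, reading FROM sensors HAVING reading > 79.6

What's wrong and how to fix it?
Bug: HAVING filters the output of aggregation, but this query has no GROUP BY and no aggregate functions, so SQLite rejects it (HAVING clause on a non-aggregate query); the condition here is per row

Fix: Replace HAVING with WHERE since the condition applies to individual rows

Corrected query:
SELECT id, kind, reading FROM sensors WHERE reading > 79.6

Result:
id | kind | reading
---+------+--------
1  | co2  | 96.1   
6  | co2  | 96.3   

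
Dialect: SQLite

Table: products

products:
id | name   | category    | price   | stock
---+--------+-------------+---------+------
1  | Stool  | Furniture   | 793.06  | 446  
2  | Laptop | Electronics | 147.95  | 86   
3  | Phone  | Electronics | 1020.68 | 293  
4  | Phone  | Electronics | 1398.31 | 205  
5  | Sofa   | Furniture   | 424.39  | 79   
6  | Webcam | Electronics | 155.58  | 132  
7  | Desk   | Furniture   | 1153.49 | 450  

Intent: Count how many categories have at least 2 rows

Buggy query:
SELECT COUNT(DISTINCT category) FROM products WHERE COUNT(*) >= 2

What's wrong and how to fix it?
Bug: WHERE filters individual rows, not groups, so a group-level COUNT is invalid there

Fix: Group first with HAVING COUNT(*) >= 2, then COUNT the resulting groups

Corrected query:
SELECT COUNT(*) FROM (SELECT category FROM products GROUP BY category HAVING COUNT(*) >= 2)

Result:
COUNT(*)
--------
2       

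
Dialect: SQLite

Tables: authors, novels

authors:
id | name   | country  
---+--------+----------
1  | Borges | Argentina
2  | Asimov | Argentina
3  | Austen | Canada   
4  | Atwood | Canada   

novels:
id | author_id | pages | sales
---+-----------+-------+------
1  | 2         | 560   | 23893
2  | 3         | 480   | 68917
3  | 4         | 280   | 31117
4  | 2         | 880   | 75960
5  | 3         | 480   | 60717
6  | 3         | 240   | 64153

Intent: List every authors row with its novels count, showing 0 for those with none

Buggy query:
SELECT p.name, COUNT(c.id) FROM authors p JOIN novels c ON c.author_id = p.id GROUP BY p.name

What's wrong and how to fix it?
Bug: INNER JOIN drops authors rows that have no matching novels rows

Fix: Switch to LEFT JOIN to retain unmatched parent rows

Corrected query:
SELECT p.name, COUNT(c.id) FROM authors p LEFT JOIN novels c ON c.author_id = p.id GROUP BY p.name

Result:
name   | COUNT(c.id)
-------+------------
Asimov | 2          
Atwood | 1          
Austen | 3          
Borges | 0          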